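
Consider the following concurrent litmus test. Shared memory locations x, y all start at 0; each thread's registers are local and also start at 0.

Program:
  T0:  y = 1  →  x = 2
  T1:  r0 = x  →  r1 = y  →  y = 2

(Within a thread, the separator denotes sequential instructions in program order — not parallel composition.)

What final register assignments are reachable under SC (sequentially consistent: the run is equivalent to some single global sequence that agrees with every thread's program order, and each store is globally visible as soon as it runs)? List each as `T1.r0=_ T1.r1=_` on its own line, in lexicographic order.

outcome vector order: (T1.r0,T1.r1)
|SC outcomes| = 3

T1.r0=0 T1.r1=0
T1.r0=0 T1.r1=1
T1.r0=2 T1.r1=1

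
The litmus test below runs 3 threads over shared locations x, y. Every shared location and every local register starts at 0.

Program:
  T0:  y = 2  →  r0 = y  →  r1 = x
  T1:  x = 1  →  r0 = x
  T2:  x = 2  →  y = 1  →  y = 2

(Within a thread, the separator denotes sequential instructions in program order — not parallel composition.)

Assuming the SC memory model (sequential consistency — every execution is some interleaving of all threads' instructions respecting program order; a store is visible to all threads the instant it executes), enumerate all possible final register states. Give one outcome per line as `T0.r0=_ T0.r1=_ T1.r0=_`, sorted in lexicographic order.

outcome vector order: (T0.r0,T0.r1,T1.r0)
|SC outcomes| = 9

T0.r0=1 T0.r1=1 T1.r0=1
T0.r0=1 T0.r1=2 T1.r0=1
T0.r0=1 T0.r1=2 T1.r0=2
T0.r0=2 T0.r1=0 T1.r0=1
T0.r0=2 T0.r1=0 T1.r0=2
T0.r0=2 T0.r1=1 T1.r0=1
T0.r0=2 T0.r1=1 T1.r0=2
T0.r0=2 T0.r1=2 T1.r0=1
T0.r0=2 T0.r1=2 T1.r0=2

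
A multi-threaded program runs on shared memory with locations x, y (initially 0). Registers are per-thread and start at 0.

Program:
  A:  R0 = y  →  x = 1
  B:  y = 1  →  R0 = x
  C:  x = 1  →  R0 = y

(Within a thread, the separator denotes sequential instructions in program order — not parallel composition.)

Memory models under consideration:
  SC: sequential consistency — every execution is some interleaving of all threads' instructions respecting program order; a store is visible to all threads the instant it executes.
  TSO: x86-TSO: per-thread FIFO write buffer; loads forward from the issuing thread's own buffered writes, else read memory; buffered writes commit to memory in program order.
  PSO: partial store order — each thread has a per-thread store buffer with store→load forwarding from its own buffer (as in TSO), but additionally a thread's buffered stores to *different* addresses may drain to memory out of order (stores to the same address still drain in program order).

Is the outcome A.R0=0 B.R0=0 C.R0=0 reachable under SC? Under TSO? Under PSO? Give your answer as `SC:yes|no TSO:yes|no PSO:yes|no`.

SC:no TSO:yes PSO:yes

outcome vector order: (A.R0,B.R0,C.R0)
under SC → 0/0/1; 0/1/0; 0/1/1; 1/0/1; 1/1/0; 1/1/1
under TSO → 0/0/0; 0/0/1; 0/1/0; 0/1/1; 1/0/0; 1/0/1; 1/1/0; 1/1/1
under PSO → 0/0/0; 0/0/1; 0/1/0; 0/1/1; 1/0/0; 1/0/1; 1/1/0; 1/1/1
target 0/0/0 ∈ {TSO,PSO}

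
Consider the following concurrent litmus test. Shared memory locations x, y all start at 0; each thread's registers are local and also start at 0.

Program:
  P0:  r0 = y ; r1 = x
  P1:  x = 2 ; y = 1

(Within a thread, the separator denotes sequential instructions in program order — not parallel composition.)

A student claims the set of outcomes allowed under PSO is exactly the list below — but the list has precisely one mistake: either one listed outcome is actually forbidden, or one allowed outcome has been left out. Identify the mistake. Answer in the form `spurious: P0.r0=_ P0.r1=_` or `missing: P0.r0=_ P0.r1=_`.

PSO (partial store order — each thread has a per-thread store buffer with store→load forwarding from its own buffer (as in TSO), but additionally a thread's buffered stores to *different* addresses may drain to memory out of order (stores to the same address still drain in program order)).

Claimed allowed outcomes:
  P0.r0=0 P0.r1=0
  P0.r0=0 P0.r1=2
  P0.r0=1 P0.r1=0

outcome vector order: (P0.r0,P0.r1)
PSO (4): <0 0> <0 2> <1 0> <1 2>
PSO∖claimed = {<1 2>}

missing: P0.r0=1 P0.r1=2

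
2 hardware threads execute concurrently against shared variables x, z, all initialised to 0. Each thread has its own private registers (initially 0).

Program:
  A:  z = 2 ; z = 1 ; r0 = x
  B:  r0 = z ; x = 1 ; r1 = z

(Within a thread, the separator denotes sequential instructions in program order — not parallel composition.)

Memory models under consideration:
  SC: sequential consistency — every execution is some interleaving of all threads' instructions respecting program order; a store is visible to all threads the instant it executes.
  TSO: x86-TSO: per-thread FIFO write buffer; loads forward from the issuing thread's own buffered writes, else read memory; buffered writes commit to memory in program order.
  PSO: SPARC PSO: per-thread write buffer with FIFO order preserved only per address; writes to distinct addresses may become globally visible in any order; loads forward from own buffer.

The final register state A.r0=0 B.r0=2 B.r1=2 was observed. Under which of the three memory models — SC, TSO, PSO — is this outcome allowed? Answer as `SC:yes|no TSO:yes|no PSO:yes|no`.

SC:no TSO:yes PSO:yes

outcome vector order: (A.r0,B.r0,B.r1)
[SC] allowed = {0/0/1, 0/1/1, 0/2/1, 1/0/0, 1/0/1, 1/0/2, 1/1/1, 1/2/1, 1/2/2}
[TSO] allowed = {0/0/0, 0/0/1, 0/0/2, 0/1/1, 0/2/1, 0/2/2, 1/0/0, 1/0/1, 1/0/2, 1/1/1, 1/2/1, 1/2/2}
[PSO] allowed = {0/0/0, 0/0/1, 0/0/2, 0/1/1, 0/2/1, 0/2/2, 1/0/0, 1/0/1, 1/0/2, 1/1/1, 1/2/1, 1/2/2}
target 0/2/2 ∈ {TSO,PSO}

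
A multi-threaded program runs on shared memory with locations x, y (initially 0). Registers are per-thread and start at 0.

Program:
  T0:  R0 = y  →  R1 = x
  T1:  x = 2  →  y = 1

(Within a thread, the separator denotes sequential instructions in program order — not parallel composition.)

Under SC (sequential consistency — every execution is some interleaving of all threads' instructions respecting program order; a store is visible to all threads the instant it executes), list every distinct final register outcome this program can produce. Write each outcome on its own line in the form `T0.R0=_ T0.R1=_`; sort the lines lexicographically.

outcome vector order: (T0.R0,T0.R1)
|SC outcomes| = 3

T0.R0=0 T0.R1=0
T0.R0=0 T0.R1=2
T0.R0=1 T0.R1=2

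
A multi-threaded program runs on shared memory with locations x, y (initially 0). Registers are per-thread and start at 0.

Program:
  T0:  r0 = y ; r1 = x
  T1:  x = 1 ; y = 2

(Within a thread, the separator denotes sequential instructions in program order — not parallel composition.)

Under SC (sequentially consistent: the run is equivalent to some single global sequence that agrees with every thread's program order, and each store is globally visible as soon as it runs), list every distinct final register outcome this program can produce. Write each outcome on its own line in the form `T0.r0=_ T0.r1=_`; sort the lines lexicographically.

T0.r0=0 T0.r1=0
T0.r0=0 T0.r1=1
T0.r0=2 T0.r1=1

outcome vector order: (T0.r0,T0.r1)
|SC outcomes| = 3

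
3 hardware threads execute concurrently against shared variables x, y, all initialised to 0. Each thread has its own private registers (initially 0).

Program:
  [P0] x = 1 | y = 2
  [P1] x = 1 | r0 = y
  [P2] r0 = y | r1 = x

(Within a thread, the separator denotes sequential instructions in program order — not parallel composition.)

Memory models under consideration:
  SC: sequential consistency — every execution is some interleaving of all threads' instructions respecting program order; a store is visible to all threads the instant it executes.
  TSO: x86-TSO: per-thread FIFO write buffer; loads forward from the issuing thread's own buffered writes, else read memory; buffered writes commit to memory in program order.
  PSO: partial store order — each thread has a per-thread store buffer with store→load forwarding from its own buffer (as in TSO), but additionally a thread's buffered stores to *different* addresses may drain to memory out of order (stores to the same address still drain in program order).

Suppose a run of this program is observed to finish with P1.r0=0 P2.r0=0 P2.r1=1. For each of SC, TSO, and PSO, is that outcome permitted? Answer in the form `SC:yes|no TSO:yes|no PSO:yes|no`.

SC:yes TSO:yes PSO:yes

outcome vector order: (P1.r0,P2.r0,P2.r1)
under SC → 0/0/0 0/0/1 0/2/1 2/0/0 2/0/1 2/2/1
under TSO → 0/0/0 0/0/1 0/2/1 2/0/0 2/0/1 2/2/1
under PSO → 0/0/0 0/0/1 0/2/0 0/2/1 2/0/0 2/0/1 2/2/0 2/2/1
target 0/0/1 ∈ {SC,TSO,PSO}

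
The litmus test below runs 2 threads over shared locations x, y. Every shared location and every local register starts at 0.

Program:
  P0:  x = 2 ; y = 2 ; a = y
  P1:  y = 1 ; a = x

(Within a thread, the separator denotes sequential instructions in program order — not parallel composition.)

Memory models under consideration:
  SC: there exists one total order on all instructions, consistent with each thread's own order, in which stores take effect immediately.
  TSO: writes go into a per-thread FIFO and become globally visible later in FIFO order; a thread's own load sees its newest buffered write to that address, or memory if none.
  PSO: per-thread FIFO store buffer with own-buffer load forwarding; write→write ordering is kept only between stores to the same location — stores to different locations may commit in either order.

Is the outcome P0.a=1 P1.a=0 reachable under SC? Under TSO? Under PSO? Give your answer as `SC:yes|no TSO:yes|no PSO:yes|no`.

outcome vector order: (P0.a,P1.a)
under SC → (1,2); (2,0); (2,2)
under TSO → (1,0); (1,2); (2,0); (2,2)
under PSO → (1,0); (1,2); (2,0); (2,2)
target (1,0) ∈ {TSO,PSO}

SC:no TSO:yes PSO:yes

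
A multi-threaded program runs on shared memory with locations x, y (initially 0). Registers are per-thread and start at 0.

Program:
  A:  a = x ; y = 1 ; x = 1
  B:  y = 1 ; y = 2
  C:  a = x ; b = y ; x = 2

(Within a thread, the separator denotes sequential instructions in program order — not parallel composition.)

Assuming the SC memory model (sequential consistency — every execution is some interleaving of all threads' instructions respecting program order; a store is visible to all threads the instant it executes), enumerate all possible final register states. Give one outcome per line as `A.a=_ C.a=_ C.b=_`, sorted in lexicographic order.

outcome vector order: (A.a,C.a,C.b)
|SC outcomes| = 8

A.a=0 C.a=0 C.b=0
A.a=0 C.a=0 C.b=1
A.a=0 C.a=0 C.b=2
A.a=0 C.a=1 C.b=1
A.a=0 C.a=1 C.b=2
A.a=2 C.a=0 C.b=0
A.a=2 C.a=0 C.b=1
A.a=2 C.a=0 C.b=2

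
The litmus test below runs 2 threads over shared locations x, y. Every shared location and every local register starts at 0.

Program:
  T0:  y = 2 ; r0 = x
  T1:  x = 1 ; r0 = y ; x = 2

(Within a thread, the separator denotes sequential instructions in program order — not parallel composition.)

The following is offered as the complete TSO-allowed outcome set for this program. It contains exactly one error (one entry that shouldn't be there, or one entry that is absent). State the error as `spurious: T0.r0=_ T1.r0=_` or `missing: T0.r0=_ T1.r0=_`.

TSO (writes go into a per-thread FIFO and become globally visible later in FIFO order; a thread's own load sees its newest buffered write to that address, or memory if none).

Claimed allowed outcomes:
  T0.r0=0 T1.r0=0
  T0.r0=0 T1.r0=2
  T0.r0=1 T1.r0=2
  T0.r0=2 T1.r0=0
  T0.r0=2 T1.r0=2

missing: T0.r0=1 T1.r0=0

outcome vector order: (T0.r0,T1.r0)
TSO: 6 outcomes — {00, 02, 10, 12, 20, 22}
TSO∖claimed = {10}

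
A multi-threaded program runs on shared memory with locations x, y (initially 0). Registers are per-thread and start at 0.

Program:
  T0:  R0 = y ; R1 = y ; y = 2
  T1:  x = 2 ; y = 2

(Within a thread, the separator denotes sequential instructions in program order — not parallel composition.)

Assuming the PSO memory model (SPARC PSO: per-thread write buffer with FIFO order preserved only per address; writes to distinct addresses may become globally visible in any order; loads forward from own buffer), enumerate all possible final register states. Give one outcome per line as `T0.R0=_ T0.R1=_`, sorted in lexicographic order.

outcome vector order: (T0.R0,T0.R1)
|PSO outcomes| = 3

T0.R0=0 T0.R1=0
T0.R0=0 T0.R1=2
T0.R0=2 T0.R1=2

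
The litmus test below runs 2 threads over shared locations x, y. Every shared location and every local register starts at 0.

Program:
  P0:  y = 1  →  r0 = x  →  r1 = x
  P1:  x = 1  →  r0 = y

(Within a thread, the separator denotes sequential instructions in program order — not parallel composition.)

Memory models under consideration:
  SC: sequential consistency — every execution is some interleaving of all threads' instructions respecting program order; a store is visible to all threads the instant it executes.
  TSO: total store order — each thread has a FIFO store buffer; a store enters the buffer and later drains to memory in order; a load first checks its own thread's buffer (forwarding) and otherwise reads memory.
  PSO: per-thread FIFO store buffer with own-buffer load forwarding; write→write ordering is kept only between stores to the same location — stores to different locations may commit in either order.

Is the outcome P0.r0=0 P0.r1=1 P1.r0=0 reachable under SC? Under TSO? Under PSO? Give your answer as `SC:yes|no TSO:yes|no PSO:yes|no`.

outcome vector order: (P0.r0,P0.r1,P1.r0)
SC (4): <0 0 1> <0 1 1> <1 1 0> <1 1 1>
TSO (6): <0 0 0> <0 0 1> <0 1 0> <0 1 1> <1 1 0> <1 1 1>
PSO (6): <0 0 0> <0 0 1> <0 1 0> <0 1 1> <1 1 0> <1 1 1>
target <0 1 0> ∈ {TSO,PSO}

SC:no TSO:yes PSO:yes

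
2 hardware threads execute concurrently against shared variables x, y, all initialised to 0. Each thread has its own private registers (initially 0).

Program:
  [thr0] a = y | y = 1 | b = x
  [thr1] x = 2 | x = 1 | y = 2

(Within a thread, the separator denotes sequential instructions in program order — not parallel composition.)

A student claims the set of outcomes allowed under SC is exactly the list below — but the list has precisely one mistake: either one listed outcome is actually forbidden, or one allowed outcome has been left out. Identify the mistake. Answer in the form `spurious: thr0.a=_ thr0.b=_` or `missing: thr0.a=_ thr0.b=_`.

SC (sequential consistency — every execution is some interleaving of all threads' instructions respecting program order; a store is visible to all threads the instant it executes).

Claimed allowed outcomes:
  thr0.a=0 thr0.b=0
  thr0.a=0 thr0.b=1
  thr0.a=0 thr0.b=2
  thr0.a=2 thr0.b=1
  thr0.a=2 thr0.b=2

spurious: thr0.a=2 thr0.b=2

outcome vector order: (thr0.a,thr0.b)
under SC → 00; 01; 02; 21
claimed∖SC = {22}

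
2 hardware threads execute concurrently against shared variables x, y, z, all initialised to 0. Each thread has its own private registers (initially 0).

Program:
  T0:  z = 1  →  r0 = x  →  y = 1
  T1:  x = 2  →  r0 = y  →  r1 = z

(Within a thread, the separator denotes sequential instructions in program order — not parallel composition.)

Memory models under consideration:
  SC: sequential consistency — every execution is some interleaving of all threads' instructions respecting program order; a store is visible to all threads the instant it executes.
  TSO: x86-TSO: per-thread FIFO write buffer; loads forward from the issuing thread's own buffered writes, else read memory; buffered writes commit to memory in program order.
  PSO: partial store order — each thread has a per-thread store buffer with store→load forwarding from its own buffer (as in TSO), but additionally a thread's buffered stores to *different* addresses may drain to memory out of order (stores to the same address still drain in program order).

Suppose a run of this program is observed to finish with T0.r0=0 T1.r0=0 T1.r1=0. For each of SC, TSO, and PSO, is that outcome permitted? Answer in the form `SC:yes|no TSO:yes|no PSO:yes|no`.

SC:no TSO:yes PSO:yes

outcome vector order: (T0.r0,T1.r0,T1.r1)
[SC] allowed = {0/0/1; 0/1/1; 2/0/0; 2/0/1; 2/1/1}
[TSO] allowed = {0/0/0; 0/0/1; 0/1/1; 2/0/0; 2/0/1; 2/1/1}
[PSO] allowed = {0/0/0; 0/0/1; 0/1/0; 0/1/1; 2/0/0; 2/0/1; 2/1/0; 2/1/1}
target 0/0/0 ∈ {TSO,PSO}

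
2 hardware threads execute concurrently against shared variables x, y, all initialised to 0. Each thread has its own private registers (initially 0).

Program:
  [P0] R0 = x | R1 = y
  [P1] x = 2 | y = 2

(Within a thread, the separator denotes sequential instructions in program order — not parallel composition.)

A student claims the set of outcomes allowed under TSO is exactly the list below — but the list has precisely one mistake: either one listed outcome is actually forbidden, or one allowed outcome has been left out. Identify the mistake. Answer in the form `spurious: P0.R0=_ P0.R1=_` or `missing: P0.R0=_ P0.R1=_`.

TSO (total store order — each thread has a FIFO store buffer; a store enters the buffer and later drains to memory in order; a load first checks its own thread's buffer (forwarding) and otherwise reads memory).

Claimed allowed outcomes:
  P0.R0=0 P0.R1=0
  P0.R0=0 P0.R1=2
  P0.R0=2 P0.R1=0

missing: P0.R0=2 P0.R1=2

outcome vector order: (P0.R0,P0.R1)
TSO: 4 outcomes — {<0 0>, <0 2>, <2 0>, <2 2>}
TSO∖claimed = {<2 2>}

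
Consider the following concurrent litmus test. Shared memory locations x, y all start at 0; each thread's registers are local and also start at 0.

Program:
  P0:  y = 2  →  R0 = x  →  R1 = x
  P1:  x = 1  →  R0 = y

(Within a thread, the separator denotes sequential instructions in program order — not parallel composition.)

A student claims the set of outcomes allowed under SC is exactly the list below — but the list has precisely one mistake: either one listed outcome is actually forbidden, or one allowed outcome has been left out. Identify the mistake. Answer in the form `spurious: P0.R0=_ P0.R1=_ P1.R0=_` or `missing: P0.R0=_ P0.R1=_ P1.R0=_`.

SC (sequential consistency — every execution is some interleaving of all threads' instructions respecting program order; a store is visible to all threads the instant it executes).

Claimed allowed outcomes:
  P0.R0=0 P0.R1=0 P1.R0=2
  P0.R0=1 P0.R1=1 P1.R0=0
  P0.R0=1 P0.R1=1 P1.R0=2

missing: P0.R0=0 P0.R1=1 P1.R0=2

outcome vector order: (P0.R0,P0.R1,P1.R0)
SC (4): 0/0/2; 0/1/2; 1/1/0; 1/1/2
SC∖claimed = {0/1/2}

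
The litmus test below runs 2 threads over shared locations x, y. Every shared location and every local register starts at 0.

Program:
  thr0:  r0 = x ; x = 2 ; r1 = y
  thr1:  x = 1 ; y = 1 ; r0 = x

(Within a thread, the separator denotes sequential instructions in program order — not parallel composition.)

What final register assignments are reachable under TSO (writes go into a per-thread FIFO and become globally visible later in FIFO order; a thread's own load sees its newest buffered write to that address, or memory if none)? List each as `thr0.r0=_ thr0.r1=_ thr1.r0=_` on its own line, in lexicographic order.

outcome vector order: (thr0.r0,thr0.r1,thr1.r0)
|TSO outcomes| = 8

thr0.r0=0 thr0.r1=0 thr1.r0=1
thr0.r0=0 thr0.r1=0 thr1.r0=2
thr0.r0=0 thr0.r1=1 thr1.r0=1
thr0.r0=0 thr0.r1=1 thr1.r0=2
thr0.r0=1 thr0.r1=0 thr1.r0=1
thr0.r0=1 thr0.r1=0 thr1.r0=2
thr0.r0=1 thr0.r1=1 thr1.r0=1
thr0.r0=1 thr0.r1=1 thr1.r0=2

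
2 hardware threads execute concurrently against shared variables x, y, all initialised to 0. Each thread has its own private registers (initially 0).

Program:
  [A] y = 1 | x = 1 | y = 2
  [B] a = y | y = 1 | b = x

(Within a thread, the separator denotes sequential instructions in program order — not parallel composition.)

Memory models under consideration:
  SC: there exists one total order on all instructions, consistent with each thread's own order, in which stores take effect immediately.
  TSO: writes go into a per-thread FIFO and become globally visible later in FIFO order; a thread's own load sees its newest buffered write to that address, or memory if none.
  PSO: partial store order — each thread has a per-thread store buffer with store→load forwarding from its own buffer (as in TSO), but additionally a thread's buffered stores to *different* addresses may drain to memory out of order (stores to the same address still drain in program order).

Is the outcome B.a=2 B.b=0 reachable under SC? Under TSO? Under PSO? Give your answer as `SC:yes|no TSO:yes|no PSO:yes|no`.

SC:no TSO:no PSO:yes

outcome vector order: (B.a,B.b)
SC: 5 outcomes — {<0 0>; <0 1>; <1 0>; <1 1>; <2 1>}
TSO: 5 outcomes — {<0 0>; <0 1>; <1 0>; <1 1>; <2 1>}
PSO: 6 outcomes — {<0 0>; <0 1>; <1 0>; <1 1>; <2 0>; <2 1>}
target <2 0> ∈ {PSO}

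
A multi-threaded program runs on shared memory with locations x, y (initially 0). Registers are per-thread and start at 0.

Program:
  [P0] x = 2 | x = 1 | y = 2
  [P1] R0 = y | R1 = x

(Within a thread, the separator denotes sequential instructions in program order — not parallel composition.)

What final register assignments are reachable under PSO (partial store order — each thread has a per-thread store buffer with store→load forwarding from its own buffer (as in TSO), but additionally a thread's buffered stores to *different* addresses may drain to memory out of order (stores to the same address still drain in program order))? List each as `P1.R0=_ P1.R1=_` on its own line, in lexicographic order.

P1.R0=0 P1.R1=0
P1.R0=0 P1.R1=1
P1.R0=0 P1.R1=2
P1.R0=2 P1.R1=0
P1.R0=2 P1.R1=1
P1.R0=2 P1.R1=2

outcome vector order: (P1.R0,P1.R1)
|PSO outcomes| = 6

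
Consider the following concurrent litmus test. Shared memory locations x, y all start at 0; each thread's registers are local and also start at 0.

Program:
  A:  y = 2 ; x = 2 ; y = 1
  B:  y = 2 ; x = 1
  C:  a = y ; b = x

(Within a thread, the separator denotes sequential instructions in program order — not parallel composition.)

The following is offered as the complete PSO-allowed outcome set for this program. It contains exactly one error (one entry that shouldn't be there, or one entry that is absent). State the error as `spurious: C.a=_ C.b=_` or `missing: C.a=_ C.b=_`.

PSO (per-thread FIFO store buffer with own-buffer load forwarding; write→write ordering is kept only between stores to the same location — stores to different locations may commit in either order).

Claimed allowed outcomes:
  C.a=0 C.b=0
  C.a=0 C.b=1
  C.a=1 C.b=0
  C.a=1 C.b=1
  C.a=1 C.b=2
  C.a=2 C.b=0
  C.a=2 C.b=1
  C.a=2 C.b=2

outcome vector order: (C.a,C.b)
under PSO → (0,0) (0,1) (0,2) (1,0) (1,1) (1,2) (2,0) (2,1) (2,2)
PSO∖claimed = {(0,2)}

missing: C.a=0 C.b=2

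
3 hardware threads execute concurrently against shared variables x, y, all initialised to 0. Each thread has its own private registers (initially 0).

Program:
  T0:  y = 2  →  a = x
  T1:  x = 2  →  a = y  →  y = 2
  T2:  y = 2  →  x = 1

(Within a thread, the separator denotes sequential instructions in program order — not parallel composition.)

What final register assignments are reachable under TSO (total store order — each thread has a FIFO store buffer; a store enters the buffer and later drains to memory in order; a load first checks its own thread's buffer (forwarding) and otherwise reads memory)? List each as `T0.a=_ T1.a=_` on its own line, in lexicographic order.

T0.a=0 T1.a=0
T0.a=0 T1.a=2
T0.a=1 T1.a=0
T0.a=1 T1.a=2
T0.a=2 T1.a=0
T0.a=2 T1.a=2

outcome vector order: (T0.a,T1.a)
|TSO outcomes| = 6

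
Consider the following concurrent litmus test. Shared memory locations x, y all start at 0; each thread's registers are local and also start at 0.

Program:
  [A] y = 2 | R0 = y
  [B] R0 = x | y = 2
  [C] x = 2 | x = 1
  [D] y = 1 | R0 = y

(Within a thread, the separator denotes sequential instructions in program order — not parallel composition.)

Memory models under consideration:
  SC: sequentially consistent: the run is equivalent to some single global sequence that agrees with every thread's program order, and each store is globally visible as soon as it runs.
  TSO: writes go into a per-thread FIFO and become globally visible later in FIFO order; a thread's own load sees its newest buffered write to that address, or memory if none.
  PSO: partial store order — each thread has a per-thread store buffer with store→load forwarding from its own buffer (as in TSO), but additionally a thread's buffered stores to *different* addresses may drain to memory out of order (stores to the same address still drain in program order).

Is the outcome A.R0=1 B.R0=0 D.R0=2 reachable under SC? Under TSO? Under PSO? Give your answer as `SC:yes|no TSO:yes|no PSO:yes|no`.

outcome vector order: (A.R0,B.R0,D.R0)
[SC] allowed = {101, 102, 111, 112, 121, 122, 201, 202, 211, 212, 221, 222}
[TSO] allowed = {101, 102, 111, 112, 121, 122, 201, 202, 211, 212, 221, 222}
[PSO] allowed = {101, 102, 111, 112, 121, 122, 201, 202, 211, 212, 221, 222}
target 102 ∈ {SC,TSO,PSO}

SC:yes TSO:yes PSO:yes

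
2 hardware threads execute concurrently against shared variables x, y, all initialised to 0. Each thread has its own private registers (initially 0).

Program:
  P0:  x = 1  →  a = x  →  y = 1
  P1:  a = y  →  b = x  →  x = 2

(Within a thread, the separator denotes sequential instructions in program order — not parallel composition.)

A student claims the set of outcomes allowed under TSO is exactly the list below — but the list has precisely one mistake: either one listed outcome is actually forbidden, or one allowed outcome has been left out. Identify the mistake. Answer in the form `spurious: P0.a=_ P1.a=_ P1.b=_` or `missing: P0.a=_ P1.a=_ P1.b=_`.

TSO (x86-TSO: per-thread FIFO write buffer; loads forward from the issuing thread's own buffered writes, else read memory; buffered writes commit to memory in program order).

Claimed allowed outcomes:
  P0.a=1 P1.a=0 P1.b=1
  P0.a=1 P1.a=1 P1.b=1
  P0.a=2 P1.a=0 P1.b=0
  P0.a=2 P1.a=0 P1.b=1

outcome vector order: (P0.a,P1.a,P1.b)
under TSO → <1 0 0>; <1 0 1>; <1 1 1>; <2 0 0>; <2 0 1>
TSO∖claimed = {<1 0 0>}

missing: P0.a=1 P1.a=0 P1.b=0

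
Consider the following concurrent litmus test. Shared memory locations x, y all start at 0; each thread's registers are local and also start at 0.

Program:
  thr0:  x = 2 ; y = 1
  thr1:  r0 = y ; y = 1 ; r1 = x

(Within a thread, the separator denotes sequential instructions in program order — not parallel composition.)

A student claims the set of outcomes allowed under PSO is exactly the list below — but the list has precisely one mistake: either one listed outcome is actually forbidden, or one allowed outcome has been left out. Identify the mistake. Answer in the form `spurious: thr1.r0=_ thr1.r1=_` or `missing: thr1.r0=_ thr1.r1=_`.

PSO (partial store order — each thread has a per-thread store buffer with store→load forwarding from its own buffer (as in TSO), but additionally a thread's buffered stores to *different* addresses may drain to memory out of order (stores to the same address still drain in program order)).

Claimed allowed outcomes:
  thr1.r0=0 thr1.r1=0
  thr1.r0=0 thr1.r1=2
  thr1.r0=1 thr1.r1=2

missing: thr1.r0=1 thr1.r1=0

outcome vector order: (thr1.r0,thr1.r1)
[PSO] allowed = {0/0; 0/2; 1/0; 1/2}
PSO∖claimed = {1/0}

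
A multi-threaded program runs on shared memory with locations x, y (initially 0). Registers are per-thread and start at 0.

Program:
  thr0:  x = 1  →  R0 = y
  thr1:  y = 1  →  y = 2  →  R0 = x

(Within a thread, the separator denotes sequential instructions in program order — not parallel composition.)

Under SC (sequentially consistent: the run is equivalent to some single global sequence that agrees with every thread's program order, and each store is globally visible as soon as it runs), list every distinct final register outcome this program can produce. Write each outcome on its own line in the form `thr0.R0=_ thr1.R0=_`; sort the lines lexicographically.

thr0.R0=0 thr1.R0=1
thr0.R0=1 thr1.R0=1
thr0.R0=2 thr1.R0=0
thr0.R0=2 thr1.R0=1

outcome vector order: (thr0.R0,thr1.R0)
|SC outcomes| = 4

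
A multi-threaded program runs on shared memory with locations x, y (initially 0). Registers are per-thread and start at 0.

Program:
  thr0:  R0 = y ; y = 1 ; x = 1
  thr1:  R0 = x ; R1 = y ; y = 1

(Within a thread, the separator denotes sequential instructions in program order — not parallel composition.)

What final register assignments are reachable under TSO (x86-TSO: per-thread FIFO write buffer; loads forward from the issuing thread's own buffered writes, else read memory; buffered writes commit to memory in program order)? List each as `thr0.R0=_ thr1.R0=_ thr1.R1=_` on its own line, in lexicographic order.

thr0.R0=0 thr1.R0=0 thr1.R1=0
thr0.R0=0 thr1.R0=0 thr1.R1=1
thr0.R0=0 thr1.R0=1 thr1.R1=1
thr0.R0=1 thr1.R0=0 thr1.R1=0

outcome vector order: (thr0.R0,thr1.R0,thr1.R1)
|TSO outcomes| = 4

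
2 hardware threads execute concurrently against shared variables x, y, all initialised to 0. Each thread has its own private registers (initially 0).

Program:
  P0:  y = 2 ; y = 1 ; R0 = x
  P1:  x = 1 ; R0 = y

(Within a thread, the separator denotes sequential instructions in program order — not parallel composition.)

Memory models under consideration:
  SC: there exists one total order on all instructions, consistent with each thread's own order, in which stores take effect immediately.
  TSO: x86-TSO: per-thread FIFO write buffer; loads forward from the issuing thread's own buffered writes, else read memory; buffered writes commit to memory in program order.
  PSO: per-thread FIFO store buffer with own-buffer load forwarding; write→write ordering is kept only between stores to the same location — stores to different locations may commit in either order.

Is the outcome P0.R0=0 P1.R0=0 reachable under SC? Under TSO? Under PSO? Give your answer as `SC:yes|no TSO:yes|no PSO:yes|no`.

SC:no TSO:yes PSO:yes

outcome vector order: (P0.R0,P1.R0)
SC (4): 01 10 11 12
TSO (6): 00 01 02 10 11 12
PSO (6): 00 01 02 10 11 12
target 00 ∈ {TSO,PSO}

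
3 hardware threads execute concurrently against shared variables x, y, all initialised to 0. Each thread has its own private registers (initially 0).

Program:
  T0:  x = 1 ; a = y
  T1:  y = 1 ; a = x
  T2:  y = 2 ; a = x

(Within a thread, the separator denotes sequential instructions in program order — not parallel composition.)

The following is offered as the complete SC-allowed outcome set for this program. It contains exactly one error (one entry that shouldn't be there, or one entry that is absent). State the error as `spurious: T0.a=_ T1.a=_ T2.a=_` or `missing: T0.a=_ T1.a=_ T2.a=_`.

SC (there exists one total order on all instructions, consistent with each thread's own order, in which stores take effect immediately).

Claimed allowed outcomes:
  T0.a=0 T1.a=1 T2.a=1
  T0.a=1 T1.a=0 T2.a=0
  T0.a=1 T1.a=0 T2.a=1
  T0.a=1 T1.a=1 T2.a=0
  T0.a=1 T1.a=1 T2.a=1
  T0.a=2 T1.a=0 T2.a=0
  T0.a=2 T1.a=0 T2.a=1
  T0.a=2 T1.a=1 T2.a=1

outcome vector order: (T0.a,T1.a,T2.a)
SC (9): (0,1,1), (1,0,0), (1,0,1), (1,1,0), (1,1,1), (2,0,0), (2,0,1), (2,1,0), (2,1,1)
SC∖claimed = {(2,1,0)}

missing: T0.a=2 T1.a=1 T2.a=0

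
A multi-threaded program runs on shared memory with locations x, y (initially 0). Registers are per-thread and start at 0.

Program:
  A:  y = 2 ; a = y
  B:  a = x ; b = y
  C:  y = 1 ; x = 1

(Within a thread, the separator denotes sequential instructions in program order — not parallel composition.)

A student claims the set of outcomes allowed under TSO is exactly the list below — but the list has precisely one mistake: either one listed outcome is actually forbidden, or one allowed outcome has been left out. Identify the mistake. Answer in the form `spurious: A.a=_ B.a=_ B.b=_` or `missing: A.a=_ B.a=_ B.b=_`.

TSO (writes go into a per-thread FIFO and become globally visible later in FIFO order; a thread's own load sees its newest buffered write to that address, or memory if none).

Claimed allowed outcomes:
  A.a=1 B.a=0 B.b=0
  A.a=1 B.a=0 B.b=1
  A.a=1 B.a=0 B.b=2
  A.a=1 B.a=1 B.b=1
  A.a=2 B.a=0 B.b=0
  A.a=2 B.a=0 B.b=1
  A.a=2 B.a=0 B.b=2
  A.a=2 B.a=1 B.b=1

missing: A.a=2 B.a=1 B.b=2

outcome vector order: (A.a,B.a,B.b)
TSO (9): 1/0/0, 1/0/1, 1/0/2, 1/1/1, 2/0/0, 2/0/1, 2/0/2, 2/1/1, 2/1/2
TSO∖claimed = {2/1/2}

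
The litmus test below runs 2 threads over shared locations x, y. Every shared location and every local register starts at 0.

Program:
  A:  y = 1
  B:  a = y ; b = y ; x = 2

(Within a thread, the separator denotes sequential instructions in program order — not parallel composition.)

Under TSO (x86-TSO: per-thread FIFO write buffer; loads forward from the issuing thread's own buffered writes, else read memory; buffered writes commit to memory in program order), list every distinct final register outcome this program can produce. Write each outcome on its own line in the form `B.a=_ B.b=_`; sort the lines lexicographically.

outcome vector order: (B.a,B.b)
|TSO outcomes| = 3

B.a=0 B.b=0
B.a=0 B.b=1
B.a=1 B.b=1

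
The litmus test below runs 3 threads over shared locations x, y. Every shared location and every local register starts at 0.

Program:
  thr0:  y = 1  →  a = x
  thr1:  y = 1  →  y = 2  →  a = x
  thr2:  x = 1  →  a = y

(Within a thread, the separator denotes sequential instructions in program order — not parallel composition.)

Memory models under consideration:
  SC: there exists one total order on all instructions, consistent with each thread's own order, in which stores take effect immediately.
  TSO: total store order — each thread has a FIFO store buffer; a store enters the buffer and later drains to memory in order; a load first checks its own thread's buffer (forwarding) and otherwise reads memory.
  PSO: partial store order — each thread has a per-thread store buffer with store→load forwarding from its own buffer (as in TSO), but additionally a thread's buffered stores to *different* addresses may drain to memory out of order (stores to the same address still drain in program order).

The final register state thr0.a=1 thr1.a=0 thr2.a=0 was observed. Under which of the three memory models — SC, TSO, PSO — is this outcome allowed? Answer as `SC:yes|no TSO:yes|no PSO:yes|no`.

outcome vector order: (thr0.a,thr1.a,thr2.a)
SC (9): 001; 002; 011; 012; 101; 102; 110; 111; 112
TSO (12): 000; 001; 002; 010; 011; 012; 100; 101; 102; 110; 111; 112
PSO (12): 000; 001; 002; 010; 011; 012; 100; 101; 102; 110; 111; 112
target 100 ∈ {TSO,PSO}

SC:no TSO:yes PSO:yes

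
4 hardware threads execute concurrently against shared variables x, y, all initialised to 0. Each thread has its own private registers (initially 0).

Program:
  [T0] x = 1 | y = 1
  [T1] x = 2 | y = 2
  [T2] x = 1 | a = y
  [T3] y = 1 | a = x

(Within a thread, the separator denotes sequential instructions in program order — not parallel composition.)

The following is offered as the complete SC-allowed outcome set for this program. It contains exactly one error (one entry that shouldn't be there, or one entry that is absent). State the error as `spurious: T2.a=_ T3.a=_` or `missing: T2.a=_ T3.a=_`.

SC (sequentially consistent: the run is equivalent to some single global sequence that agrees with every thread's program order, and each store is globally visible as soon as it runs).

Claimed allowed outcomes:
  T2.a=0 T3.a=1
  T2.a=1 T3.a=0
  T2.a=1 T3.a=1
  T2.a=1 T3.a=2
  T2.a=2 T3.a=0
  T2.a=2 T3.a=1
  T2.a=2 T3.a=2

outcome vector order: (T2.a,T3.a)
[SC] allowed = {<0 1>, <0 2>, <1 0>, <1 1>, <1 2>, <2 0>, <2 1>, <2 2>}
SC∖claimed = {<0 2>}

missing: T2.a=0 T3.a=2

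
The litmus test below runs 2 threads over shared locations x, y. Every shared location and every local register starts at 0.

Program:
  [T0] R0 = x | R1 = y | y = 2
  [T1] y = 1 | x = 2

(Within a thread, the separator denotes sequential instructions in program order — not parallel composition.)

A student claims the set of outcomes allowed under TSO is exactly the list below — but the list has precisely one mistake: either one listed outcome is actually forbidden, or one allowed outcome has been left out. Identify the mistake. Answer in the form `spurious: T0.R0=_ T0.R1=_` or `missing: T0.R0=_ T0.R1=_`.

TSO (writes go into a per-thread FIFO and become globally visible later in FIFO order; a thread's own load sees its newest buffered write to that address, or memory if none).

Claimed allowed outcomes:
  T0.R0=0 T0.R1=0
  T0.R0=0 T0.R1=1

missing: T0.R0=2 T0.R1=1

outcome vector order: (T0.R0,T0.R1)
TSO: 3 outcomes — {<0 0>; <0 1>; <2 1>}
TSO∖claimed = {<2 1>}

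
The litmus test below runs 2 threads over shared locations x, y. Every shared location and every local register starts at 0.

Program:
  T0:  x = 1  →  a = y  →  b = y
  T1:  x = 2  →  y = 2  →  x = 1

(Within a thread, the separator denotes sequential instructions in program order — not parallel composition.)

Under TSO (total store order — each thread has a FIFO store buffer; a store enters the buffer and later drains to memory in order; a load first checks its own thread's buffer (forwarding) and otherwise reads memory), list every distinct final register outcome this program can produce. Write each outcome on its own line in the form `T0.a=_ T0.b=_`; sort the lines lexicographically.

outcome vector order: (T0.a,T0.b)
|TSO outcomes| = 3

T0.a=0 T0.b=0
T0.a=0 T0.b=2
T0.a=2 T0.b=2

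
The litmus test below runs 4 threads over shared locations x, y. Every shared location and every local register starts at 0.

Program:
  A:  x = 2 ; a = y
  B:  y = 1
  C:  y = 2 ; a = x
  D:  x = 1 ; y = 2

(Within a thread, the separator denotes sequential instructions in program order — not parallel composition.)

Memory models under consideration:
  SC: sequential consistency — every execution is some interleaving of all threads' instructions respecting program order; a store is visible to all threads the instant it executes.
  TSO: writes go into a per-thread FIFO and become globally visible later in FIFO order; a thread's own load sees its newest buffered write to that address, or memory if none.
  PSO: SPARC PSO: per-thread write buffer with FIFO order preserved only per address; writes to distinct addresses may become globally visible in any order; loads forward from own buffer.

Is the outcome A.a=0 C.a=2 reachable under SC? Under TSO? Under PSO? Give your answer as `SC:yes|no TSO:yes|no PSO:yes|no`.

outcome vector order: (A.a,C.a)
under SC → <0 1> <0 2> <1 0> <1 1> <1 2> <2 0> <2 1> <2 2>
under TSO → <0 0> <0 1> <0 2> <1 0> <1 1> <1 2> <2 0> <2 1> <2 2>
under PSO → <0 0> <0 1> <0 2> <1 0> <1 1> <1 2> <2 0> <2 1> <2 2>
target <0 2> ∈ {SC,TSO,PSO}

SC:yes TSO:yes PSO:yes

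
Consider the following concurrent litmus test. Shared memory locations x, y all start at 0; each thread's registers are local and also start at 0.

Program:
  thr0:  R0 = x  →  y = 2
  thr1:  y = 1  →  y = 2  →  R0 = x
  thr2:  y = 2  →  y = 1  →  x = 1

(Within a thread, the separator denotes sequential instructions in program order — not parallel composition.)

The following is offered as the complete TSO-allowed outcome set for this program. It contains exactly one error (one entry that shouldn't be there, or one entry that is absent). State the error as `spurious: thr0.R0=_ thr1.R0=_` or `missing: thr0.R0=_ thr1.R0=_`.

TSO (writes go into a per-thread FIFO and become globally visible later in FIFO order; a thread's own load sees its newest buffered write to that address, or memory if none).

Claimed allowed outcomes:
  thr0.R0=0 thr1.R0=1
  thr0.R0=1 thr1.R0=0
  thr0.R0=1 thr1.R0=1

missing: thr0.R0=0 thr1.R0=0

outcome vector order: (thr0.R0,thr1.R0)
under TSO → (0,0), (0,1), (1,0), (1,1)
TSO∖claimed = {(0,0)}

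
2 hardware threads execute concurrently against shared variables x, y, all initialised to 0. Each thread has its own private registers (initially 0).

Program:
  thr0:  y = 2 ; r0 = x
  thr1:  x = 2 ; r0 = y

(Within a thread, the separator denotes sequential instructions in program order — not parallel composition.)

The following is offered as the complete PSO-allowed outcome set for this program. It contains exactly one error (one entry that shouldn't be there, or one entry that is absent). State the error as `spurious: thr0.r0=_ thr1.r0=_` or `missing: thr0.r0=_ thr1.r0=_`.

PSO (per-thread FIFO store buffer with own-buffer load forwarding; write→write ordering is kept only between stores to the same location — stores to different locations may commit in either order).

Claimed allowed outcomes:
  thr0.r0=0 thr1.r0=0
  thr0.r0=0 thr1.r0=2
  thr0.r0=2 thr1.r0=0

outcome vector order: (thr0.r0,thr1.r0)
[PSO] allowed = {0/0 0/2 2/0 2/2}
PSO∖claimed = {2/2}

missing: thr0.r0=2 thr1.r0=2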